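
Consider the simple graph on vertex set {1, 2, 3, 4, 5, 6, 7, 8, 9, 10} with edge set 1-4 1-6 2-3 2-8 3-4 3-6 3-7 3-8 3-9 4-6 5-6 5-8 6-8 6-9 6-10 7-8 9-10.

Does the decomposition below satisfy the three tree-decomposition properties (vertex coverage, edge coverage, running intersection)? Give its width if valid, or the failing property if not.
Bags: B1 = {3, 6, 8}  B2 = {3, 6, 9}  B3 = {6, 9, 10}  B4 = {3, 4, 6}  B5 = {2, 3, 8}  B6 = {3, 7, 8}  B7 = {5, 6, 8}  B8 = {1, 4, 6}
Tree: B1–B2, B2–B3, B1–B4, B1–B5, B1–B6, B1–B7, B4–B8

Yes; width 2.

Checking the three conditions: (i) the bags cover all of {1, 2, 3, 4, 5, 6, 7, 8, 9, 10}; (ii) for each edge, some bag contains both endpoints; (iii) the bags containing any fixed vertex form a subtree. All hold, so the decomposition is valid with width 3 − 1 = 2.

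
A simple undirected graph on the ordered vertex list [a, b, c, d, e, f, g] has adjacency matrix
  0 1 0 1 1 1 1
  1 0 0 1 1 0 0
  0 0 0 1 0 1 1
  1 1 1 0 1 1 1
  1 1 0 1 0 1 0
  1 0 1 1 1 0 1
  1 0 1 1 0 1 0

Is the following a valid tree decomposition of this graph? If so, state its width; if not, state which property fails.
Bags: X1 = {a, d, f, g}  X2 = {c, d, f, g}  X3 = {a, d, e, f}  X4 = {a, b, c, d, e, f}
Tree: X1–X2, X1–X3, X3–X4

A tree decomposition must satisfy three properties: every vertex lies in some bag; for every edge, both endpoints lie together in some bag; and for every vertex, the bags containing it form a connected subtree. Here bags containing vertex c are not connected in the tree, so the decomposition is invalid.

No — bags containing vertex c are not connected in the tree.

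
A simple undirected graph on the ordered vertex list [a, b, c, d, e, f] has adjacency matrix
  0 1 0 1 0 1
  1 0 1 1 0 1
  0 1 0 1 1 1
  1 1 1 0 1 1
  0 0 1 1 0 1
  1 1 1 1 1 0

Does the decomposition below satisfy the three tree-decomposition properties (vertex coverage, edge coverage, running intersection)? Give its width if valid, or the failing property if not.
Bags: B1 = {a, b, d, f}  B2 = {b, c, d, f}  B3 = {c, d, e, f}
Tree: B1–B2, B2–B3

Checking the three conditions: (i) the bags cover all of {a, b, c, d, e, f}; (ii) for each edge, some bag contains both endpoints; (iii) the bags containing any fixed vertex form a subtree. All hold, so the decomposition is valid with width 4 − 1 = 3.

Yes; width 3.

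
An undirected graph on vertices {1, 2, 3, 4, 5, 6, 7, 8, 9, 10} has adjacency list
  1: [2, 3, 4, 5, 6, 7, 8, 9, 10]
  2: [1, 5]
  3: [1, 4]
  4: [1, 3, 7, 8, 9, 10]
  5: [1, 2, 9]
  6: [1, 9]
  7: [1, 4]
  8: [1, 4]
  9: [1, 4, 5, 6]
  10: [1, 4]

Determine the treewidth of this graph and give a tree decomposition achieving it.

Treewidth 2.
One such decomposition:
Bags: B1 = {1, 5, 9}  B2 = {1, 4, 9}  B3 = {1, 4, 10}  B4 = {1, 2, 5}  B5 = {1, 3, 4}  B6 = {1, 6, 9}  B7 = {1, 4, 8}  B8 = {1, 4, 7}
Tree: B1–B2, B2–B3, B1–B4, B2–B5, B1–B6, B2–B7, B5–B8

Each bag holds 3 vertices, so the decomposition has width 2, which upper-bounds the treewidth. For the lower bound, the 3 vertices {1, 2, 5} are pairwise adjacent, and any tree decomposition puts a clique entirely inside one bag — forcing width ≥ 2. The upper and lower bounds meet at 2, so that is the treewidth.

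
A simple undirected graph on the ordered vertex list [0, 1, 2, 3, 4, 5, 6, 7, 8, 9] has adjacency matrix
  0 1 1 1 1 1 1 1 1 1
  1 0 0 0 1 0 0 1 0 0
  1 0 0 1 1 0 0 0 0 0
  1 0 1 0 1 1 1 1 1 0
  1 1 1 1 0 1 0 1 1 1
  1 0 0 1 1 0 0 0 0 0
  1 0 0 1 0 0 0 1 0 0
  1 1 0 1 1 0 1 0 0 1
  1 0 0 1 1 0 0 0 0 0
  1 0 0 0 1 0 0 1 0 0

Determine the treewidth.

A width-3 tree decomposition is:
Bags: B1 = {0, 3, 6, 7}  B2 = {0, 3, 4, 7}  B3 = {0, 3, 4, 5}  B4 = {0, 3, 4, 8}  B5 = {0, 2, 3, 4}  B6 = {0, 1, 4, 7}  B7 = {0, 4, 7, 9}
Tree: B1–B2, B2–B3, B2–B4, B2–B5, B2–B6, B2–B7
Every bag has size at most 4, so the width is 4 − 1 = 3 and tw(G) ≤ 3. Conversely, {0, 1, 4, 7} is a clique of size 4, and the vertices of any clique must share a bag in every tree decomposition; so some bag has ≥ 4 vertices and tw(G) ≥ 3. Combining the bounds, tw(G) = 3.

3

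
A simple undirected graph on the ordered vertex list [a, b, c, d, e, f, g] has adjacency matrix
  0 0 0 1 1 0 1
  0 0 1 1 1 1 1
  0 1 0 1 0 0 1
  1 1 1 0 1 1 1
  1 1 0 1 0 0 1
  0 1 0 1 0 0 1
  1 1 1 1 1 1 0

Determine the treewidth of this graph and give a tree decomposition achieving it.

The largest bag has 4 vertices, giving width 3; this decomposition certifies tw(G) ≤ 3. For the lower bound, the 4 vertices {a, d, e, g} are pairwise adjacent, and any tree decomposition puts a clique entirely inside one bag — forcing width ≥ 3. Hence tw(G) = 3 exactly.

Treewidth 3.
One optimal decomposition is:
Bags: B1 = {b, d, f, g}  B2 = {b, d, e, g}  B3 = {b, c, d, g}  B4 = {a, d, e, g}
Tree: B1–B2, B1–B3, B2–B4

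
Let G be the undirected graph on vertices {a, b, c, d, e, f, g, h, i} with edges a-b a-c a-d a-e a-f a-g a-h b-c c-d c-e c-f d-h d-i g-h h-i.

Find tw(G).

2

A width-2 tree decomposition is:
Bags: B1 = {a, c, d}  B2 = {a, c, f}  B3 = {a, d, h}  B4 = {a, g, h}  B5 = {d, h, i}  B6 = {a, b, c}  B7 = {a, c, e}
Tree: B1–B2, B1–B3, B3–B4, B3–B5, B1–B6, B6–B7
Each bag holds 3 vertices, so the decomposition has width 2, which upper-bounds the treewidth. For the lower bound, the 3 vertices {a, g, h} are pairwise adjacent, and any tree decomposition puts a clique entirely inside one bag — forcing width ≥ 2. Therefore the treewidth is 2.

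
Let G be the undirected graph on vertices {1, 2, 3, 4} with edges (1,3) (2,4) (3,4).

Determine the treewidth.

1

A width-1 tree decomposition is:
Bags: B1 = {1, 3}  B2 = {3, 4}  B3 = {2, 4}
Tree: B1–B2, B2–B3
Every bag has size at most 2, so the width is 2 − 1 = 1 and tw(G) ≤ 1. Since G has at least one edge (e.g. 1–3), it is not an edgeless graph, so tw(G) ≥ 1. Therefore the treewidth is 1.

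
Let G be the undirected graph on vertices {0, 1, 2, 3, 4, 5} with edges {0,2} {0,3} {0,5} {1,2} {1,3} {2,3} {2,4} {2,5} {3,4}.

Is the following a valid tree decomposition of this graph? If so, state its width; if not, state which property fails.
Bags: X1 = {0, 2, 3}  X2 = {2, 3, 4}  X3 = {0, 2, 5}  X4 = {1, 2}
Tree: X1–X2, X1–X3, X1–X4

No — edge (3,1) lies in no bag.

A tree decomposition must satisfy three properties: every vertex lies in some bag; for every edge, both endpoints lie together in some bag; and for every vertex, the bags containing it form a connected subtree. Here edge (3,1) lies in no bag, so the decomposition is invalid.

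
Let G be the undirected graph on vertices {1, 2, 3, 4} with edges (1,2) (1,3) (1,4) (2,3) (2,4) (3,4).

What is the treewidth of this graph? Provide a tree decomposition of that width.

Treewidth 3.
Bags: B1 = {1, 2, 3, 4}
Tree: (single bag)

A single bag containing all 4 vertices is trivially a valid decomposition of width 3. For the lower bound, the 4 vertices {1, 2, 3, 4} are pairwise adjacent, and any tree decomposition puts a clique entirely inside one bag — forcing width ≥ 3. Hence tw(G) = 3 exactly.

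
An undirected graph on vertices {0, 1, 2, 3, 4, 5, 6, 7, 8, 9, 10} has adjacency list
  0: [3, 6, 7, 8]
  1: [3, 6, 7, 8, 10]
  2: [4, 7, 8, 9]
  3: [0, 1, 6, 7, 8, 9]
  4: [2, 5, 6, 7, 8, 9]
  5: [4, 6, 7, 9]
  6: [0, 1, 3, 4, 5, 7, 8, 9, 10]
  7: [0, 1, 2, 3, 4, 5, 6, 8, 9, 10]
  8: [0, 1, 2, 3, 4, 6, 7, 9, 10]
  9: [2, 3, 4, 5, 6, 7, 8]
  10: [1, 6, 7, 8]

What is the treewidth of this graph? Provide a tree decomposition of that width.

Treewidth 4.
One such decomposition:
Bags: B1 = {3, 6, 7, 8, 9}  B2 = {0, 3, 6, 7, 8}  B3 = {4, 6, 7, 8, 9}  B4 = {4, 5, 6, 7, 9}  B5 = {1, 3, 6, 7, 8}  B6 = {1, 6, 7, 8, 10}  B7 = {2, 4, 7, 8, 9}
Tree: B1–B2, B1–B3, B3–B4, B2–B5, B5–B6, B3–B7

The largest bag has 5 vertices, giving width 4; this decomposition certifies tw(G) ≤ 4. For the lower bound, the 5 vertices {2, 4, 7, 8, 9} are pairwise adjacent, and any tree decomposition puts a clique entirely inside one bag — forcing width ≥ 4. Combining the bounds, tw(G) = 4.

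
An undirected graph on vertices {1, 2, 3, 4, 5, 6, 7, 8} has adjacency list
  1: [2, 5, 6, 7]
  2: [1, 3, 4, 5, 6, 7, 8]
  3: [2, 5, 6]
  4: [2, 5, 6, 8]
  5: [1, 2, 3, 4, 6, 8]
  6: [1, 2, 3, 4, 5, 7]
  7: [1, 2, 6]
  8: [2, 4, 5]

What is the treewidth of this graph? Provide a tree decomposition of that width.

Treewidth 3.
One such decomposition:
Bags: B1 = {2, 4, 5, 6}  B2 = {2, 4, 5, 8}  B3 = {1, 2, 5, 6}  B4 = {1, 2, 6, 7}  B5 = {2, 3, 5, 6}
Tree: B1–B2, B1–B3, B3–B4, B3–B5

Each bag holds 4 vertices, so the decomposition has width 3, which upper-bounds the treewidth. Conversely, {2, 4, 5, 8} is a clique of size 4, and the vertices of any clique must share a bag in every tree decomposition; so some bag has ≥ 4 vertices and tw(G) ≥ 3. Hence tw(G) = 3 exactly.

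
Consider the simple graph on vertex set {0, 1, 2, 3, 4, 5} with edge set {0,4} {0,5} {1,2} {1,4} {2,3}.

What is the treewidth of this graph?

1

A width-1 tree decomposition is:
Bags: B1 = {0, 5}  B2 = {0, 4}  B3 = {1, 4}  B4 = {1, 2}  B5 = {2, 3}
Tree: B1–B2, B2–B3, B3–B4, B4–B5
Every bag has size at most 2, so the width is 2 − 1 = 1 and tw(G) ≤ 1. Any graph with an edge has treewidth ≥ 1, and G has the edge 5–0. Combining the bounds, tw(G) = 1.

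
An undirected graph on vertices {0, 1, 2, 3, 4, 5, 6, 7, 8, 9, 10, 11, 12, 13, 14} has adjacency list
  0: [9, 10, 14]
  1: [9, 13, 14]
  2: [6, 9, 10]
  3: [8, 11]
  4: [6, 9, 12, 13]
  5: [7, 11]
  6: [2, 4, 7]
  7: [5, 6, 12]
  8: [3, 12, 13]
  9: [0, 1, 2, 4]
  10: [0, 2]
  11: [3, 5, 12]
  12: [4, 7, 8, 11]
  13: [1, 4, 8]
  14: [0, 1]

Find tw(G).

A width-3 tree decomposition is:
Bags: B1 = {0, 1, 10, 14}  B2 = {0, 1, 9, 10}  B3 = {1, 2, 9, 10}  B4 = {1, 2, 9, 13}  B5 = {2, 4, 9, 13}  B6 = {2, 4, 6, 13}  B7 = {4, 6, 8, 13}  B8 = {4, 6, 8, 12}  B9 = {6, 7, 8, 12}  B10 = {3, 7, 8, 12}  B11 = {3, 7, 11, 12}  B12 = {3, 5, 7, 11}
Tree: B1–B2, B2–B3, B3–B4, B4–B5, B5–B6, B6–B7, B7–B8, B8–B9, B9–B10, B10–B11, B11–B12
The largest bag has 4 vertices, giving width 3; this decomposition certifies tw(G) ≤ 3. For the lower bound: the 4 vertex sets {0,10,14}, {1}, {9}, {2,4,6,13} are disjoint, each induces a connected subgraph, and every pair is joined by at least one edge of G. Contracting each set to a single vertex therefore yields K_{4} as a minor, and since treewidth is minor-monotone, tw(G) ≥ tw(K_{4}) = 3. The upper and lower bounds meet at 3, so that is the treewidth.

3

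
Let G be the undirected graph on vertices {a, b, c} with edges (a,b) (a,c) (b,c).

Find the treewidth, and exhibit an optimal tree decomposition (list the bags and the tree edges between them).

Treewidth 2.
One optimal decomposition is:
Bags: B1 = {a, b, c}
Tree: (single bag)

A single bag containing all 3 vertices is trivially a valid decomposition of width 2. For the lower bound, the 3 vertices {a, b, c} are pairwise adjacent, and any tree decomposition puts a clique entirely inside one bag — forcing width ≥ 2. Therefore the treewidth is 2.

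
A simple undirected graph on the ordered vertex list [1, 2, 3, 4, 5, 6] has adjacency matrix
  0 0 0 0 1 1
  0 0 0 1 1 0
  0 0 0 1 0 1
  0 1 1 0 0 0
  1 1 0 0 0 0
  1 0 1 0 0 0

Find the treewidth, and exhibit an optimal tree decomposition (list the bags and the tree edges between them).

The largest bag has 3 vertices, giving width 2; this decomposition certifies tw(G) ≤ 2. For the lower bound, G contains the cycle 3–6–1–5–2–4–3, so G is not a forest; only forests have treewidth ≤ 1, hence tw(G) ≥ 2. The upper and lower bounds meet at 2, so that is the treewidth.

Treewidth 2.
One optimal decomposition is:
Bags: B1 = {1, 3, 6}  B2 = {1, 3, 5}  B3 = {2, 3, 5}  B4 = {2, 3, 4}
Tree: B1–B2, B2–B3, B3–B4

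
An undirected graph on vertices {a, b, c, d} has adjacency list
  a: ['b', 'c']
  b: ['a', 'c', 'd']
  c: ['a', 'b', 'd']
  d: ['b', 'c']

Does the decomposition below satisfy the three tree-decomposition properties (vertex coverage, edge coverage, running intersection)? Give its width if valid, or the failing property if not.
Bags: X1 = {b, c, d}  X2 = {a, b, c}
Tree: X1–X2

Checking the three conditions: (i) the bags cover all of {a, b, c, d}; (ii) for each edge, some bag contains both endpoints; (iii) the bags containing any fixed vertex form a subtree. All hold, so the decomposition is valid with width 3 − 1 = 2.

Yes; width 2.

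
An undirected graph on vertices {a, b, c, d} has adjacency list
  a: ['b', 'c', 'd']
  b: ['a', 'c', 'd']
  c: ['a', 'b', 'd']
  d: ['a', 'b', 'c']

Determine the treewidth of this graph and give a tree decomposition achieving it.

With just one bag of size 4, the width is 4 − 1 = 3, so tw(G) ≤ 3. For the lower bound, the 4 vertices {a, b, c, d} are pairwise adjacent, and any tree decomposition puts a clique entirely inside one bag — forcing width ≥ 3. The upper and lower bounds meet at 3, so that is the treewidth.

Treewidth 3.
One optimal decomposition is:
Bags: B1 = {a, b, c, d}
Tree: (single bag)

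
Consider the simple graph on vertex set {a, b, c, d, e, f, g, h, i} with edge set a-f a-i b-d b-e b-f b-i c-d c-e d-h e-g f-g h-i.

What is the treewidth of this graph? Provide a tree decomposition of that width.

Treewidth 3.
Bags: B1 = {c, d, h, i}  B2 = {b, c, d, i}  B3 = {b, c, e, i}  B4 = {a, b, e, i}  B5 = {a, b, e, f}  B6 = {a, e, f, g}
Tree: B1–B2, B2–B3, B3–B4, B4–B5, B5–B6

The largest bag has 4 vertices, giving width 3; this decomposition certifies tw(G) ≤ 3. For the lower bound: the 4 vertex sets {c,d,h}, {i}, {b}, {a,e,f,g} are disjoint, each induces a connected subgraph, and every pair is joined by at least one edge of G. Contracting each set to a single vertex therefore yields K_{4} as a minor, and since treewidth is minor-monotone, tw(G) ≥ tw(K_{4}) = 3. The upper and lower bounds meet at 3, so that is the treewidth.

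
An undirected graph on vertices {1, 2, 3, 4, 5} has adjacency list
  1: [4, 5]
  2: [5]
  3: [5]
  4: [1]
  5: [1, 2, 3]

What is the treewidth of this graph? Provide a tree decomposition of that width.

Each bag holds 2 vertices, so the decomposition has width 1, which upper-bounds the treewidth. G has an edge, so its treewidth is at least 1. The upper and lower bounds meet at 1, so that is the treewidth.

Treewidth 1.
One optimal decomposition is:
Bags: B1 = {2, 5}  B2 = {1, 5}  B3 = {1, 4}  B4 = {3, 5}
Tree: B1–B2, B2–B3, B1–B4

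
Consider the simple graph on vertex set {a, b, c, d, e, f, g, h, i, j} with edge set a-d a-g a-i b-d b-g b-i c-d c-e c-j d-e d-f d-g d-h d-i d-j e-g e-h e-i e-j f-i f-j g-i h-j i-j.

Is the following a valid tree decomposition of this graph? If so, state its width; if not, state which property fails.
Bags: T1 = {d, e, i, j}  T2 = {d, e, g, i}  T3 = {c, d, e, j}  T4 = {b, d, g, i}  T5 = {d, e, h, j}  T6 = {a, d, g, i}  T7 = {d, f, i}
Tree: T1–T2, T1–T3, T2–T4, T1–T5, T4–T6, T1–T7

A tree decomposition must satisfy three properties: every vertex lies in some bag; for every edge, both endpoints lie together in some bag; and for every vertex, the bags containing it form a connected subtree. Here edge (j,f) lies in no bag, so the decomposition is invalid.

No — edge (j,f) lies in no bag.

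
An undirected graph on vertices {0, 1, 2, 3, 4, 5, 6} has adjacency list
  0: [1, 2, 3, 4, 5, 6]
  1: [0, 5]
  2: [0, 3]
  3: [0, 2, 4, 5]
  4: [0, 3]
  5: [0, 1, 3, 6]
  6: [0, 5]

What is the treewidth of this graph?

A width-2 tree decomposition is:
Bags: B1 = {0, 3, 5}  B2 = {0, 1, 5}  B3 = {0, 2, 3}  B4 = {0, 3, 4}  B5 = {0, 5, 6}
Tree: B1–B2, B1–B3, B1–B4, B1–B5
Each bag holds 3 vertices, so the decomposition has width 2, which upper-bounds the treewidth. For the lower bound, the 3 vertices {0, 1, 5} are pairwise adjacent, and any tree decomposition puts a clique entirely inside one bag — forcing width ≥ 2. Therefore the treewidth is 2.

2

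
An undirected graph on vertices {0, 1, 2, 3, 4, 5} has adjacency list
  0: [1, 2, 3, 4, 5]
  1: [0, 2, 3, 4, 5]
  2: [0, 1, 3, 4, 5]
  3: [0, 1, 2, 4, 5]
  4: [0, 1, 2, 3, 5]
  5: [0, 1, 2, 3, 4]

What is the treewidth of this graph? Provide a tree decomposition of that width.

Treewidth 5.
One optimal decomposition is:
Bags: B1 = {0, 1, 2, 3, 4, 5}
Tree: (single bag)

With just one bag of size 6, the width is 6 − 1 = 5, so tw(G) ≤ 5. Conversely, {0, 1, 2, 3, 4, 5} is a clique of size 6, and the vertices of any clique must share a bag in every tree decomposition; so some bag has ≥ 6 vertices and tw(G) ≥ 5. The upper and lower bounds meet at 5, so that is the treewidth.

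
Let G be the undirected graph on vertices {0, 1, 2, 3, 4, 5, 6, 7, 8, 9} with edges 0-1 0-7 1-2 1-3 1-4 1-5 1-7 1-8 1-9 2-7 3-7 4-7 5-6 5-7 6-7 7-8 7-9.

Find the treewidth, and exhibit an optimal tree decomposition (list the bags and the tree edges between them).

Treewidth 2.
One such decomposition:
Bags: B1 = {0, 1, 7}  B2 = {1, 2, 7}  B3 = {1, 5, 7}  B4 = {1, 7, 9}  B5 = {1, 3, 7}  B6 = {5, 6, 7}  B7 = {1, 4, 7}  B8 = {1, 7, 8}
Tree: B1–B2, B2–B3, B2–B4, B2–B5, B3–B6, B3–B7, B7–B8

Each bag holds 3 vertices, so the decomposition has width 2, which upper-bounds the treewidth. Conversely, {0, 1, 7} is a clique of size 3, and the vertices of any clique must share a bag in every tree decomposition; so some bag has ≥ 3 vertices and tw(G) ≥ 2. The upper and lower bounds meet at 2, so that is the treewidth.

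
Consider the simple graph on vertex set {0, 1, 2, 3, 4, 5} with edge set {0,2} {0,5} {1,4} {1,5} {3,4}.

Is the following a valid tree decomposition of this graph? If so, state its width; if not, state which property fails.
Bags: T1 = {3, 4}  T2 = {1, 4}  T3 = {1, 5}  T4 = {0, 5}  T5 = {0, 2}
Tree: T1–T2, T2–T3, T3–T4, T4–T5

Yes; width 1.

Vertex coverage: the bags together contain {0, 1, 2, 3, 4, 5}, the full vertex set. Edge coverage: each edge of G has both endpoints in at least one bag. Running intersection: for every vertex, the bags containing it form a connected subtree. All three properties hold, so this is a valid tree decomposition of width max|bag| − 1 = 1, and hence tw(G) ≤ 1.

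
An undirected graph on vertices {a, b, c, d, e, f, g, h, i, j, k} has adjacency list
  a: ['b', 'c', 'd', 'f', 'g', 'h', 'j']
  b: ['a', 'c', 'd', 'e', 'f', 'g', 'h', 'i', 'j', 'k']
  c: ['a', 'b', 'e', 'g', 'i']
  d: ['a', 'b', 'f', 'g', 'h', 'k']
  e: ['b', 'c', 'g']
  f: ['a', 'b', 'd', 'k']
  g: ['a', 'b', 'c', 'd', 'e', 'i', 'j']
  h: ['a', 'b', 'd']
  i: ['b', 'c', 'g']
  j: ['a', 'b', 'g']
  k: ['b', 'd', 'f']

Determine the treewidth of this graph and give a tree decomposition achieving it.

Treewidth 3.
Bags: B1 = {a, b, d, f}  B2 = {b, d, f, k}  B3 = {a, b, d, g}  B4 = {a, b, c, g}  B5 = {a, b, g, j}  B6 = {b, c, e, g}  B7 = {a, b, d, h}  B8 = {b, c, g, i}
Tree: B1–B2, B1–B3, B3–B4, B3–B5, B4–B6, B3–B7, B6–B8

Each bag holds 4 vertices, so the decomposition has width 3, which upper-bounds the treewidth. On the other hand G contains the 4-clique {a, b, d, g}. A clique must lie in a single bag of any decomposition, so no decomposition can have width below 3. Hence tw(G) = 3 exactly.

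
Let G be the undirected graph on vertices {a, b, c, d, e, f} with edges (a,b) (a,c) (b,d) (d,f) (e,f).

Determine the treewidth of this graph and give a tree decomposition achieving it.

Every bag has size at most 2, so the width is 2 − 1 = 1 and tw(G) ≤ 1. Since G has at least one edge (e.g. c–a), it is not an edgeless graph, so tw(G) ≥ 1. Combining the bounds, tw(G) = 1.

Treewidth 1.
Bags: B1 = {a, c}  B2 = {a, b}  B3 = {b, d}  B4 = {d, f}  B5 = {e, f}
Tree: B1–B2, B2–B3, B3–B4, B4–B5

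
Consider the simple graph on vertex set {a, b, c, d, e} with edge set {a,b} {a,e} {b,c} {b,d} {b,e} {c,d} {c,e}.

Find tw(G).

2

A width-2 tree decomposition is:
Bags: B1 = {b, c, e}  B2 = {b, c, d}  B3 = {a, b, e}
Tree: B1–B2, B1–B3
Each bag holds 3 vertices, so the decomposition has width 2, which upper-bounds the treewidth. Conversely, {b, c, d} is a clique of size 3, and the vertices of any clique must share a bag in every tree decomposition; so some bag has ≥ 3 vertices and tw(G) ≥ 2. The upper and lower bounds meet at 2, so that is the treewidth.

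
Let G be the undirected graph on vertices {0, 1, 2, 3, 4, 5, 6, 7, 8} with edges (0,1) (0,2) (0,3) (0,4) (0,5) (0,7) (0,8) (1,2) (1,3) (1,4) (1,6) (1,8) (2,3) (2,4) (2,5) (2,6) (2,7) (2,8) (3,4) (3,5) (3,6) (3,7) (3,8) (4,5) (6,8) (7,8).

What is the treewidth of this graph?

4

A width-4 tree decomposition is:
Bags: B1 = {0, 1, 2, 3, 4}  B2 = {0, 2, 3, 4, 5}  B3 = {0, 1, 2, 3, 8}  B4 = {0, 2, 3, 7, 8}  B5 = {1, 2, 3, 6, 8}
Tree: B1–B2, B1–B3, B3–B4, B3–B5
Each bag holds 5 vertices, so the decomposition has width 4, which upper-bounds the treewidth. Conversely, {0, 1, 2, 3, 8} is a clique of size 5, and the vertices of any clique must share a bag in every tree decomposition; so some bag has ≥ 5 vertices and tw(G) ≥ 4. Therefore the treewidth is 4.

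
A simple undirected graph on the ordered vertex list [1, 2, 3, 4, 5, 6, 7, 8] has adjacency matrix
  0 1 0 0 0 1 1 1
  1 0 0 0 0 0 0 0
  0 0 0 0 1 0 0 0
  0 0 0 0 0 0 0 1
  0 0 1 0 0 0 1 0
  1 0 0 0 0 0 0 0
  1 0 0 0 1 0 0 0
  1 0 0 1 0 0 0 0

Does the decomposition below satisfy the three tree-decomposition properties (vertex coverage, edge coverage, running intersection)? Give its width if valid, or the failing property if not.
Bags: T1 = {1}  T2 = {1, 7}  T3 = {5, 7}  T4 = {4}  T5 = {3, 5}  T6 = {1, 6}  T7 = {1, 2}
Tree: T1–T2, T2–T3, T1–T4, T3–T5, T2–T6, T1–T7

A tree decomposition must satisfy three properties: every vertex lies in some bag; for every edge, both endpoints lie together in some bag; and for every vertex, the bags containing it form a connected subtree. Here vertex 8 appears in no bag, so the decomposition is invalid.

No — vertex 8 appears in no bag.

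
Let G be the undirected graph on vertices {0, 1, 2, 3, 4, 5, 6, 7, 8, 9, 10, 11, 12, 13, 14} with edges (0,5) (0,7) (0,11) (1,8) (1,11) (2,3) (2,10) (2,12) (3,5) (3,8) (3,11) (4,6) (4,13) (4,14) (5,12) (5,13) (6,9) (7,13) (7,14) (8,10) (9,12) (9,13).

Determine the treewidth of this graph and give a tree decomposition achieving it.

Each bag holds 4 vertices, so the decomposition has width 3, which upper-bounds the treewidth. For the lower bound: the 4 vertex sets {4,6,14}, {7}, {13}, {0,5,9,12} are disjoint, each induces a connected subgraph, and every pair is joined by at least one edge of G. Contracting each set to a single vertex therefore yields K_{4} as a minor, and since treewidth is minor-monotone, tw(G) ≥ tw(K_{4}) = 3. Hence tw(G) = 3 exactly.

Treewidth 3.
Bags: B1 = {4, 6, 7, 14}  B2 = {4, 6, 7, 13}  B3 = {6, 7, 9, 13}  B4 = {0, 7, 9, 13}  B5 = {0, 5, 9, 13}  B6 = {0, 5, 9, 12}  B7 = {0, 5, 11, 12}  B8 = {3, 5, 11, 12}  B9 = {2, 3, 11, 12}  B10 = {1, 2, 3, 11}  B11 = {1, 2, 3, 8}  B12 = {1, 2, 8, 10}
Tree: B1–B2, B2–B3, B3–B4, B4–B5, B5–B6, B6–B7, B7–B8, B8–B9, B9–B10, B10–B11, B11–B12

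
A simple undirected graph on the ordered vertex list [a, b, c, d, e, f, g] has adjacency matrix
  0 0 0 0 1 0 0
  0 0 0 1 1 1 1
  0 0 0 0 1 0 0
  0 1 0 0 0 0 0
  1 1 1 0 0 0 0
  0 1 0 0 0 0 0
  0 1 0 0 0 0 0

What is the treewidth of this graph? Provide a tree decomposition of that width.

The largest bag has 2 vertices, giving width 1; this decomposition certifies tw(G) ≤ 1. G has an edge, so its treewidth is at least 1. Hence tw(G) = 1 exactly.

Treewidth 1.
One such decomposition:
Bags: B1 = {b, d}  B2 = {b, f}  B3 = {b, g}  B4 = {b, e}  B5 = {a, e}  B6 = {c, e}
Tree: B1–B2, B1–B3, B1–B4, B4–B5, B5–B6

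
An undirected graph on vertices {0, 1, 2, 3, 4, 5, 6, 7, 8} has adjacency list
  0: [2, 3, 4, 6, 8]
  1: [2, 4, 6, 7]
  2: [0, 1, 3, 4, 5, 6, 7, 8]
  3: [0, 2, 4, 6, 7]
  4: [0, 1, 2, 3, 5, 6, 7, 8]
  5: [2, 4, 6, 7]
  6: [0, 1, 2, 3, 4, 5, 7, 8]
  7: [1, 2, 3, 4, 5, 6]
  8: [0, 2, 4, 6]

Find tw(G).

A width-4 tree decomposition is:
Bags: B1 = {2, 4, 5, 6, 7}  B2 = {2, 3, 4, 6, 7}  B3 = {1, 2, 4, 6, 7}  B4 = {0, 2, 3, 4, 6}  B5 = {0, 2, 4, 6, 8}
Tree: B1–B2, B2–B3, B2–B4, B4–B5
Every bag has size at most 5, so the width is 5 − 1 = 4 and tw(G) ≤ 4. For the lower bound, the 5 vertices {0, 2, 4, 6, 8} are pairwise adjacent, and any tree decomposition puts a clique entirely inside one bag — forcing width ≥ 4. Therefore the treewidth is 4.

4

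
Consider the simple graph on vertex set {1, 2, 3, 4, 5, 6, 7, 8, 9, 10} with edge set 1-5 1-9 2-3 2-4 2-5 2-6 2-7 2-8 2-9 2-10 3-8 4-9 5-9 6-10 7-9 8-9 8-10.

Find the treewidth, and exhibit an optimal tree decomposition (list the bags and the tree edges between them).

Treewidth 2.
Bags: B1 = {2, 8, 9}  B2 = {2, 4, 9}  B3 = {2, 5, 9}  B4 = {1, 5, 9}  B5 = {2, 8, 10}  B6 = {2, 7, 9}  B7 = {2, 3, 8}  B8 = {2, 6, 10}
Tree: B1–B2, B1–B3, B3–B4, B1–B5, B3–B6, B5–B7, B5–B8

Each bag holds 3 vertices, so the decomposition has width 2, which upper-bounds the treewidth. Conversely, {1, 5, 9} is a clique of size 3, and the vertices of any clique must share a bag in every tree decomposition; so some bag has ≥ 3 vertices and tw(G) ≥ 2. Hence tw(G) = 2 exactly.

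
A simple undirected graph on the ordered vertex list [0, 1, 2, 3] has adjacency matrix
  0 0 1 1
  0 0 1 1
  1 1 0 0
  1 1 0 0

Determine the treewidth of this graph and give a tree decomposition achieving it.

Treewidth 2.
One such decomposition:
Bags: B1 = {0, 1, 3}  B2 = {0, 1, 2}
Tree: B1–B2

Every bag has size at most 3, so the width is 3 − 1 = 2 and tw(G) ≤ 2. For the lower bound, G contains the cycle 0–3–1–2–0, so G is not a forest; only forests have treewidth ≤ 1, hence tw(G) ≥ 2. The upper and lower bounds meet at 2, so that is the treewidth.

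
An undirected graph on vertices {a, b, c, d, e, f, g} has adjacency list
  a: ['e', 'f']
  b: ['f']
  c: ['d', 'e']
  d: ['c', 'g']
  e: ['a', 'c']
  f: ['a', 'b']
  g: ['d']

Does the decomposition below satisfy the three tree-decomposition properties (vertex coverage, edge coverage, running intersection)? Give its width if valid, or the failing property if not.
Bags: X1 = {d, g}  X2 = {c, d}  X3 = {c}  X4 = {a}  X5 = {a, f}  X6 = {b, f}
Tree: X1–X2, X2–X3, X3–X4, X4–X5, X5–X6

No — vertex e appears in no bag.

A tree decomposition must satisfy three properties: every vertex lies in some bag; for every edge, both endpoints lie together in some bag; and for every vertex, the bags containing it form a connected subtree. Here vertex e appears in no bag, so the decomposition is invalid.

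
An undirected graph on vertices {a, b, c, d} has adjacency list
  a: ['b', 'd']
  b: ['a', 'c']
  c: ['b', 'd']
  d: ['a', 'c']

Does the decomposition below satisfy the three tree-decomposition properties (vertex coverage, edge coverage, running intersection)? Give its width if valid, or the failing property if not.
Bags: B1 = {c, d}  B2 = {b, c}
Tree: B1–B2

No — vertex a appears in no bag.

A tree decomposition must satisfy three properties: every vertex lies in some bag; for every edge, both endpoints lie together in some bag; and for every vertex, the bags containing it form a connected subtree. Here vertex a appears in no bag, so the decomposition is invalid.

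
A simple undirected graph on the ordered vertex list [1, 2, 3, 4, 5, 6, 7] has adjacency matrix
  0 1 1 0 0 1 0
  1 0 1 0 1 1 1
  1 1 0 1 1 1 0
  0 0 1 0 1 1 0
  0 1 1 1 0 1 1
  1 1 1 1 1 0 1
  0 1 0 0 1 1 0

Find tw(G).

3

A width-3 tree decomposition is:
Bags: B1 = {1, 2, 3, 6}  B2 = {2, 3, 5, 6}  B3 = {2, 5, 6, 7}  B4 = {3, 4, 5, 6}
Tree: B1–B2, B2–B3, B2–B4
Each bag holds 4 vertices, so the decomposition has width 3, which upper-bounds the treewidth. On the other hand G contains the 4-clique {1, 2, 3, 6}. A clique must lie in a single bag of any decomposition, so no decomposition can have width below 3. The upper and lower bounds meet at 3, so that is the treewidth.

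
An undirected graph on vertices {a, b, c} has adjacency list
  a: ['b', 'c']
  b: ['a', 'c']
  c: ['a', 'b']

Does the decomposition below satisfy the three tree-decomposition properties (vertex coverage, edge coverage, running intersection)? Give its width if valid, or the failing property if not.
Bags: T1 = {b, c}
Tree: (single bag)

A tree decomposition must satisfy three properties: every vertex lies in some bag; for every edge, both endpoints lie together in some bag; and for every vertex, the bags containing it form a connected subtree. Here vertex a appears in no bag, so the decomposition is invalid.

No — vertex a appears in no bag.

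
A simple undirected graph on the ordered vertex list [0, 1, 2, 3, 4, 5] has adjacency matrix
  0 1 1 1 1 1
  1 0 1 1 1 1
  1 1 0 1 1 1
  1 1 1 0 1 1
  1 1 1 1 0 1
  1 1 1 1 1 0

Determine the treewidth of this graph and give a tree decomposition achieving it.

With just one bag of size 6, the width is 6 − 1 = 5, so tw(G) ≤ 5. Conversely, {0, 1, 2, 3, 4, 5} is a clique of size 6, and the vertices of any clique must share a bag in every tree decomposition; so some bag has ≥ 6 vertices and tw(G) ≥ 5. Hence tw(G) = 5 exactly.

Treewidth 5.
One such decomposition:
Bags: B1 = {0, 1, 2, 3, 4, 5}
Tree: (single bag)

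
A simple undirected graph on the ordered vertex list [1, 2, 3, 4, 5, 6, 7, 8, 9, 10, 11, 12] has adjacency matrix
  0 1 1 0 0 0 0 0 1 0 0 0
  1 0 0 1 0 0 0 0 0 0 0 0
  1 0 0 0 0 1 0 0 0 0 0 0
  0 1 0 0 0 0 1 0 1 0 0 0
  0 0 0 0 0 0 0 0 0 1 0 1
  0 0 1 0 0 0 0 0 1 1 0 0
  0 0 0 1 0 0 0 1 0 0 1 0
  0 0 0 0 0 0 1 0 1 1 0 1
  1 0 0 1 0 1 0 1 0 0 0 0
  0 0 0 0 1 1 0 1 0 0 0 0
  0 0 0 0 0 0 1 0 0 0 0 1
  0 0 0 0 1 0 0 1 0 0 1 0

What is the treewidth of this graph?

3

A width-3 tree decomposition is:
Bags: B1 = {1, 2, 3, 6}  B2 = {1, 2, 6, 9}  B3 = {2, 4, 6, 9}  B4 = {4, 6, 9, 10}  B5 = {4, 8, 9, 10}  B6 = {4, 7, 8, 10}  B7 = {5, 7, 8, 10}  B8 = {5, 7, 8, 12}  B9 = {5, 7, 11, 12}
Tree: B1–B2, B2–B3, B3–B4, B4–B5, B5–B6, B6–B7, B7–B8, B8–B9
Each bag holds 4 vertices, so the decomposition has width 3, which upper-bounds the treewidth. For the lower bound: the 4 vertex sets {1,2,3}, {6}, {9}, {4,7,8,10} are disjoint, each induces a connected subgraph, and every pair is joined by at least one edge of G. Contracting each set to a single vertex therefore yields K_{4} as a minor, and since treewidth is minor-monotone, tw(G) ≥ tw(K_{4}) = 3. Therefore the treewidth is 3.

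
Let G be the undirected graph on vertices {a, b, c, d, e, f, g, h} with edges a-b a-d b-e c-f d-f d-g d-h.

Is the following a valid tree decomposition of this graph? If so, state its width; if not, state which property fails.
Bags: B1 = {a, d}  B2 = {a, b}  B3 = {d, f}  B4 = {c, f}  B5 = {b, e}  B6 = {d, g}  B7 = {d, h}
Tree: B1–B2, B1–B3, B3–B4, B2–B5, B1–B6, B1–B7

Every vertex of G appears in some bag (union = {a, b, c, d, e, f, g, h}); every edge is covered by a bag; and for each vertex v the set of bags containing v is connected in the bag tree. The decomposition is therefore valid. The largest bag has 2 vertices, so the width is 1.

Yes; width 1.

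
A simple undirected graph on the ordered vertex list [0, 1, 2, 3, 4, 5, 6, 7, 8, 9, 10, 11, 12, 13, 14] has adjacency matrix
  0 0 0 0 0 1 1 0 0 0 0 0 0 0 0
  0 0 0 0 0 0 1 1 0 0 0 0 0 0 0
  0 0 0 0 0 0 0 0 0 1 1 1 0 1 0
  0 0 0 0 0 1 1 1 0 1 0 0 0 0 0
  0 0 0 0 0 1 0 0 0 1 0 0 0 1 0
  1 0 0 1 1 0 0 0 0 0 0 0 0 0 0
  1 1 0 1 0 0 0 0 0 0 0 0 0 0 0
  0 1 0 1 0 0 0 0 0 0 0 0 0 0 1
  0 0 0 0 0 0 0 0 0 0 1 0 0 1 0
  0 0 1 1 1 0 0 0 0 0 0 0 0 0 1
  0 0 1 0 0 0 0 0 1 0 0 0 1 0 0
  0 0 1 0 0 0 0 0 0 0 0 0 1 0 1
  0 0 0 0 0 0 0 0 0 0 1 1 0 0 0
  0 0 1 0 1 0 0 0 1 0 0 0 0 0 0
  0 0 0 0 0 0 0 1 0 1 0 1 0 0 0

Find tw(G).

A width-3 tree decomposition is:
Bags: B1 = {8, 10, 11, 12}  B2 = {2, 8, 10, 11}  B3 = {2, 8, 11, 13}  B4 = {2, 11, 13, 14}  B5 = {2, 9, 13, 14}  B6 = {4, 9, 13, 14}  B7 = {4, 7, 9, 14}  B8 = {3, 4, 7, 9}  B9 = {3, 4, 5, 7}  B10 = {1, 3, 5, 7}  B11 = {1, 3, 5, 6}  B12 = {0, 1, 5, 6}
Tree: B1–B2, B2–B3, B3–B4, B4–B5, B5–B6, B6–B7, B7–B8, B8–B9, B9–B10, B10–B11, B11–B12
The largest bag has 4 vertices, giving width 3; this decomposition certifies tw(G) ≤ 3. For the lower bound: the 4 vertex sets {8,10,12}, {11}, {2}, {4,9,13,14} are disjoint, each induces a connected subgraph, and every pair is joined by at least one edge of G. Contracting each set to a single vertex therefore yields K_{4} as a minor, and since treewidth is minor-monotone, tw(G) ≥ tw(K_{4}) = 3. Combining the bounds, tw(G) = 3.

3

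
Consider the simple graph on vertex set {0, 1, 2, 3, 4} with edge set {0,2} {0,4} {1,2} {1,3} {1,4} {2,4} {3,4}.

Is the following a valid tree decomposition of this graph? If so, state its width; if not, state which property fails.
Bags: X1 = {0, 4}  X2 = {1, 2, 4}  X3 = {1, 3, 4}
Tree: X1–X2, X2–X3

No — edge (2,0) lies in no bag.

A tree decomposition must satisfy three properties: every vertex lies in some bag; for every edge, both endpoints lie together in some bag; and for every vertex, the bags containing it form a connected subtree. Here edge (2,0) lies in no bag, so the decomposition is invalid.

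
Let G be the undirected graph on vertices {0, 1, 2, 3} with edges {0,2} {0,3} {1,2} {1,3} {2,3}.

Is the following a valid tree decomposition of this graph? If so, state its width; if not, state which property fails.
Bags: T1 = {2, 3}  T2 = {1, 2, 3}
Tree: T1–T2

No — vertex 0 appears in no bag.

A tree decomposition must satisfy three properties: every vertex lies in some bag; for every edge, both endpoints lie together in some bag; and for every vertex, the bags containing it form a connected subtree. Here vertex 0 appears in no bag, so the decomposition is invalid.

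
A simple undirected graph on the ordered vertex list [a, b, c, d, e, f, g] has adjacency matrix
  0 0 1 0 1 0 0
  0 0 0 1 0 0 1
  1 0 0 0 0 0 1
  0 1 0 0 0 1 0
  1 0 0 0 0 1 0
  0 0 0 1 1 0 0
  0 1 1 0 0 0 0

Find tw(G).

A width-2 tree decomposition is:
Bags: B1 = {b, d, f}  B2 = {b, f, g}  B3 = {c, f, g}  B4 = {a, c, f}  B5 = {a, e, f}
Tree: B1–B2, B2–B3, B3–B4, B4–B5
Every bag has size at most 3, so the width is 3 − 1 = 2 and tw(G) ≤ 2. The edges f–d–b–g–c–a–e–f form a cycle, so G is not a tree and its treewidth is at least 2. Combining the bounds, tw(G) = 2.

2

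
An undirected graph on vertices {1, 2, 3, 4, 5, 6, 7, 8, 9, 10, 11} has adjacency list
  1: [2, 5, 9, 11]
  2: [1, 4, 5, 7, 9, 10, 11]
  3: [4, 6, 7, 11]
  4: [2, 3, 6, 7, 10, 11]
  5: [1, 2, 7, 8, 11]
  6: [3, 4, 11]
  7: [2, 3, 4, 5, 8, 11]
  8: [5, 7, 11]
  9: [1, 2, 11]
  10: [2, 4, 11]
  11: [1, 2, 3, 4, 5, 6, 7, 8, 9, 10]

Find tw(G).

3

A width-3 tree decomposition is:
Bags: B1 = {2, 4, 7, 11}  B2 = {2, 5, 7, 11}  B3 = {3, 4, 7, 11}  B4 = {3, 4, 6, 11}  B5 = {1, 2, 5, 11}  B6 = {2, 4, 10, 11}  B7 = {5, 7, 8, 11}  B8 = {1, 2, 9, 11}
Tree: B1–B2, B1–B3, B3–B4, B2–B5, B1–B6, B2–B7, B5–B8
Every bag has size at most 4, so the width is 4 − 1 = 3 and tw(G) ≤ 3. On the other hand G contains the 4-clique {5, 7, 8, 11}. A clique must lie in a single bag of any decomposition, so no decomposition can have width below 3. Therefore the treewidth is 3.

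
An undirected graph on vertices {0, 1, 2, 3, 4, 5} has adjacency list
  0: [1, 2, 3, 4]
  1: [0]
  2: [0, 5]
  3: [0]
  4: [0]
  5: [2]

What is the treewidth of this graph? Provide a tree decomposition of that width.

Treewidth 1.
One such decomposition:
Bags: B1 = {0, 1}  B2 = {0, 4}  B3 = {0, 2}  B4 = {0, 3}  B5 = {2, 5}
Tree: B1–B2, B1–B3, B1–B4, B3–B5

Every bag has size at most 2, so the width is 2 − 1 = 1 and tw(G) ≤ 1. Since G has at least one edge (e.g. 0–1), it is not an edgeless graph, so tw(G) ≥ 1. Hence tw(G) = 1 exactly.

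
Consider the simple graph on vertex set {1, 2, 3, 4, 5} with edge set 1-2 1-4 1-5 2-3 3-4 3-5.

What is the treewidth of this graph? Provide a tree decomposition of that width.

The largest bag has 3 vertices, giving width 2; this decomposition certifies tw(G) ≤ 2. Since 3–4–1–2–3 is a cycle in G, G is not acyclic. Forests are exactly the graphs of treewidth ≤ 1, so tw(G) ≥ 2. Combining the bounds, tw(G) = 2.

Treewidth 2.
One optimal decomposition is:
Bags: B1 = {1, 3, 4}  B2 = {1, 2, 3}  B3 = {1, 3, 5}
Tree: B1–B2, B2–B3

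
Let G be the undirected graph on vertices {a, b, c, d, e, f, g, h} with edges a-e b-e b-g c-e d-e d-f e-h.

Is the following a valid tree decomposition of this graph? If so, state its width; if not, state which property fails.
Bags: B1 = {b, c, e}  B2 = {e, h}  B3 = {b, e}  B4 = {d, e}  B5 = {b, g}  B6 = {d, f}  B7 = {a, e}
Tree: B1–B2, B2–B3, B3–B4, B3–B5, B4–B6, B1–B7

No — bags containing vertex b are not connected in the tree.

A tree decomposition must satisfy three properties: every vertex lies in some bag; for every edge, both endpoints lie together in some bag; and for every vertex, the bags containing it form a connected subtree. Here bags containing vertex b are not connected in the tree, so the decomposition is invalid.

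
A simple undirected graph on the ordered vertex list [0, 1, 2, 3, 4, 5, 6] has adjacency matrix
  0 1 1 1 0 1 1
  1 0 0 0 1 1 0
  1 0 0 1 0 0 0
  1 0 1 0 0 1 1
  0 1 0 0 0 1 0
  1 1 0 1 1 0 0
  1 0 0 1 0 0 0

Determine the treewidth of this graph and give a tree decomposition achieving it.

Every bag has size at most 3, so the width is 3 − 1 = 2 and tw(G) ≤ 2. Conversely, {0, 1, 5} is a clique of size 3, and the vertices of any clique must share a bag in every tree decomposition; so some bag has ≥ 3 vertices and tw(G) ≥ 2. The upper and lower bounds meet at 2, so that is the treewidth.

Treewidth 2.
Bags: B1 = {1, 4, 5}  B2 = {0, 1, 5}  B3 = {0, 3, 5}  B4 = {0, 2, 3}  B5 = {0, 3, 6}
Tree: B1–B2, B2–B3, B3–B4, B4–B5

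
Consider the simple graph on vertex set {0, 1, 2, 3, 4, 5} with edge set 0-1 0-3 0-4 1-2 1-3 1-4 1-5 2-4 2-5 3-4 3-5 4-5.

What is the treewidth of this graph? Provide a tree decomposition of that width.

The largest bag has 4 vertices, giving width 3; this decomposition certifies tw(G) ≤ 3. Conversely, {1, 2, 4, 5} is a clique of size 4, and the vertices of any clique must share a bag in every tree decomposition; so some bag has ≥ 4 vertices and tw(G) ≥ 3. Combining the bounds, tw(G) = 3.

Treewidth 3.
One optimal decomposition is:
Bags: B1 = {1, 3, 4, 5}  B2 = {1, 2, 4, 5}  B3 = {0, 1, 3, 4}
Tree: B1–B2, B1–B3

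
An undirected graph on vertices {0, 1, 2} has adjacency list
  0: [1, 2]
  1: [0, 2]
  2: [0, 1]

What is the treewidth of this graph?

2

A width-2 tree decomposition is:
Bags: B1 = {0, 1, 2}
Tree: (single bag)
A single bag containing all 3 vertices is trivially a valid decomposition of width 2. For the lower bound, the 3 vertices {0, 1, 2} are pairwise adjacent, and any tree decomposition puts a clique entirely inside one bag — forcing width ≥ 2. The upper and lower bounds meet at 2, so that is the treewidth.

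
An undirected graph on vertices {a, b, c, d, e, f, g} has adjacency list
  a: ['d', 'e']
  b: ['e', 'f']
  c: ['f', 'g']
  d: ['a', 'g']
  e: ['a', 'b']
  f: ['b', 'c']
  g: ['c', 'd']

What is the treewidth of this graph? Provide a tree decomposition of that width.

Treewidth 2.
One optimal decomposition is:
Bags: B1 = {a, d, e}  B2 = {d, e, g}  B3 = {c, e, g}  B4 = {c, e, f}  B5 = {b, e, f}
Tree: B1–B2, B2–B3, B3–B4, B4–B5

Every bag has size at most 3, so the width is 3 − 1 = 2 and tw(G) ≤ 2. The edges e–a–d–g–c–f–b–e form a cycle, so G is not a tree and its treewidth is at least 2. Combining the bounds, tw(G) = 2.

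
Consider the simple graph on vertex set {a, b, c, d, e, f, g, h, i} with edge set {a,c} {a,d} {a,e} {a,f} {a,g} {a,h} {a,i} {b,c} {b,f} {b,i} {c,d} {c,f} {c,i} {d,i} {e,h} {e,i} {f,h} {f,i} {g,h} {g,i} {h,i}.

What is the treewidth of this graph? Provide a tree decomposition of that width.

Treewidth 3.
One optimal decomposition is:
Bags: B1 = {a, f, h, i}  B2 = {a, g, h, i}  B3 = {a, e, h, i}  B4 = {a, c, f, i}  B5 = {b, c, f, i}  B6 = {a, c, d, i}
Tree: B1–B2, B1–B3, B1–B4, B4–B5, B4–B6

The largest bag has 4 vertices, giving width 3; this decomposition certifies tw(G) ≤ 3. On the other hand G contains the 4-clique {a, c, d, i}. A clique must lie in a single bag of any decomposition, so no decomposition can have width below 3. Hence tw(G) = 3 exactly.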